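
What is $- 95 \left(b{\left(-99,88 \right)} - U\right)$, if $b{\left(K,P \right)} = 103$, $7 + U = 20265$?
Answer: $1914725$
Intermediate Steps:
$U = 20258$ ($U = -7 + 20265 = 20258$)
$- 95 \left(b{\left(-99,88 \right)} - U\right) = - 95 \left(103 - 20258\right) = \left(-95\right) \left(-20155\right) = 1914725$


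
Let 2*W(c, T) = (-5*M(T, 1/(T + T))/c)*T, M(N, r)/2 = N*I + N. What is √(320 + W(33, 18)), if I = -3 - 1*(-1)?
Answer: 2*√11165/11 ≈ 19.212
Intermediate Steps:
I = -2 (I = -3 + 1 = -2)
M(N, r) = -2*N (M(N, r) = 2*(N*(-2) + N) = 2*(-2*N + N) = 2*(-N) = -2*N)
W(c, T) = 5*T²/c (W(c, T) = ((-5*(-2*T)/c)*T)/2 = ((-(-10)*T/c)*T)/2 = ((10*T/c)*T)/2 = (10*T²/c)/2 = 5*T²/c)
√(320 + W(33, 18)) = √(320 + 5*18²/33) = √(320 + 5*324*(1/33)) = √(320 + 540/11) = √(4060/11) = 2*√11165/11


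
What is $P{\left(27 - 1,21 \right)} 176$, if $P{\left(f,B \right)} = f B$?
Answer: $96096$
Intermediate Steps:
$P{\left(f,B \right)} = B f$
$P{\left(27 - 1,21 \right)} 176 = 21 \left(27 - 1\right) 176 = 21 \cdot 26 \cdot 176 = 546 \cdot 176 = 96096$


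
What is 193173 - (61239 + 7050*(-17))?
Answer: 251784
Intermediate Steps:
193173 - (61239 + 7050*(-17)) = 193173 - (61239 - 119850) = 193173 - 1*(-58611) = 193173 + 58611 = 251784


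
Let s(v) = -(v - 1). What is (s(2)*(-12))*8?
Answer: 96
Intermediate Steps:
s(v) = 1 - v (s(v) = -(-1 + v) = 1 - v)
(s(2)*(-12))*8 = ((1 - 1*2)*(-12))*8 = ((1 - 2)*(-12))*8 = -1*(-12)*8 = 12*8 = 96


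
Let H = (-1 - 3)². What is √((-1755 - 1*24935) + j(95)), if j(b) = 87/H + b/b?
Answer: 7*I*√8713/4 ≈ 163.35*I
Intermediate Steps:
H = 16 (H = (-4)² = 16)
j(b) = 103/16 (j(b) = 87/16 + b/b = 87*(1/16) + 1 = 87/16 + 1 = 103/16)
√((-1755 - 1*24935) + j(95)) = √((-1755 - 1*24935) + 103/16) = √((-1755 - 24935) + 103/16) = √(-26690 + 103/16) = √(-426937/16) = 7*I*√8713/4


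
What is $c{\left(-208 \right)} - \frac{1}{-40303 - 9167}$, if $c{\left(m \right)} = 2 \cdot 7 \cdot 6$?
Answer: $\frac{4155481}{49470} \approx 84.0$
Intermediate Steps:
$c{\left(m \right)} = 84$ ($c{\left(m \right)} = 14 \cdot 6 = 84$)
$c{\left(-208 \right)} - \frac{1}{-40303 - 9167} = 84 - \frac{1}{-40303 - 9167} = 84 - \frac{1}{-49470} = 84 - - \frac{1}{49470} = 84 + \frac{1}{49470} = \frac{4155481}{49470}$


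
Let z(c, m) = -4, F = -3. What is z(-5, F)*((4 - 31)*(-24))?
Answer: -2592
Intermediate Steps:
z(-5, F)*((4 - 31)*(-24)) = -4*(4 - 31)*(-24) = -(-108)*(-24) = -4*648 = -2592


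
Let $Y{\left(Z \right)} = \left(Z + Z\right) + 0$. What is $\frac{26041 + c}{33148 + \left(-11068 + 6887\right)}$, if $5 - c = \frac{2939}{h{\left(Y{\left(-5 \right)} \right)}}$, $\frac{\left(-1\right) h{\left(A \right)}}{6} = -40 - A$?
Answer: $\frac{4685341}{5214060} \approx 0.8986$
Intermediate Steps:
$Y{\left(Z \right)} = 2 Z$ ($Y{\left(Z \right)} = 2 Z + 0 = 2 Z$)
$h{\left(A \right)} = 240 + 6 A$ ($h{\left(A \right)} = - 6 \left(-40 - A\right) = 240 + 6 A$)
$c = - \frac{2039}{180}$ ($c = 5 - \frac{2939}{240 + 6 \cdot 2 \left(-5\right)} = 5 - \frac{2939}{240 + 6 \left(-10\right)} = 5 - \frac{2939}{240 - 60} = 5 - \frac{2939}{180} = - \frac{2039}{180} \approx -11.328$)
$\frac{26041 + c}{33148 + \left(-11068 + 6887\right)} = \frac{26041 - \frac{2039}{180}}{33148 + \left(-11068 + 6887\right)} = \frac{4685341}{180 \left(33148 - 4181\right)} = \frac{4685341}{180 \cdot 28967} = \frac{4685341}{180} \cdot \frac{1}{28967} = \frac{4685341}{5214060}$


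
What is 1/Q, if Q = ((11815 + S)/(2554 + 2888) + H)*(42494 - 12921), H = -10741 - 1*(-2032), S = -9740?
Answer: -5442/1401532576619 ≈ -3.8829e-9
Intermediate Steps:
H = -8709 (H = -10741 + 2032 = -8709)
Q = -1401532576619/5442 (Q = ((11815 - 9740)/(2554 + 2888) - 8709)*(42494 - 12921) = (2075/5442 - 8709)*29573 = -47392303/5442*29573 = -1401532576619/5442 ≈ -2.5754e+8)
1/Q = 1/(-1401532576619/5442) = -5442/1401532576619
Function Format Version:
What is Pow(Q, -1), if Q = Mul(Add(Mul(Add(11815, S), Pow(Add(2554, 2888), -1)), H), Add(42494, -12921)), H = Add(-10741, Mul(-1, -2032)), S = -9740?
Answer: Rational(-5442, 1401532576619) ≈ -3.8829e-9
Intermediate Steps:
H = -8709 (H = Add(-10741, 2032) = -8709)
Q = Rational(-1401532576619, 5442) (Q = Mul(Add(Mul(Add(11815, -9740), Pow(Add(2554, 2888), -1)), -8709), Add(42494, -12921)) = Mul(Add(Mul(2075, Pow(5442, -1)), -8709), 29573) = Mul(Add(Mul(2075, Rational(1, 5442)), -8709), 29573) = Mul(Add(Rational(2075, 5442), -8709), 29573) = Mul(Rational(-47392303, 5442), 29573) = Rational(-1401532576619, 5442) ≈ -2.5754e+8)
Pow(Q, -1) = Pow(Rational(-1401532576619, 5442), -1) = Rational(-5442, 1401532576619)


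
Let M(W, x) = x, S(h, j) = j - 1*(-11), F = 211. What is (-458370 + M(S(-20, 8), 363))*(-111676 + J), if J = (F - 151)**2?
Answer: 49499564532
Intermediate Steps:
S(h, j) = 11 + j (S(h, j) = j + 11 = 11 + j)
J = 3600 (J = (211 - 151)**2 = 60**2 = 3600)
(-458370 + M(S(-20, 8), 363))*(-111676 + J) = (-458370 + 363)*(-111676 + 3600) = -458007*(-108076) = 49499564532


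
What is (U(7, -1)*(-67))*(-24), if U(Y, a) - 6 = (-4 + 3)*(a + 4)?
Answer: 4824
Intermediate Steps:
U(Y, a) = 2 - a (U(Y, a) = 6 + (-4 + 3)*(a + 4) = 6 - (4 + a) = 6 + (-4 - a) = 2 - a)
(U(7, -1)*(-67))*(-24) = ((2 - 1*(-1))*(-67))*(-24) = ((2 + 1)*(-67))*(-24) = (3*(-67))*(-24) = -201*(-24) = 4824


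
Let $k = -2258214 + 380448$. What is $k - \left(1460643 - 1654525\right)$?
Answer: $-1683884$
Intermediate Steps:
$k = -1877766$
$k - \left(1460643 - 1654525\right) = -1877766 - \left(1460643 - 1654525\right) = -1877766 - -193882 = -1877766 + 193882 = -1683884$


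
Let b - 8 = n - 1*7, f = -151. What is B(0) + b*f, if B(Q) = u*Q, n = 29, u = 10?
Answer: -4530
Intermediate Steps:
b = 30 (b = 8 + (29 - 1*7) = 8 + (29 - 7) = 8 + 22 = 30)
B(Q) = 10*Q
B(0) + b*f = 10*0 + 30*(-151) = 0 - 4530 = -4530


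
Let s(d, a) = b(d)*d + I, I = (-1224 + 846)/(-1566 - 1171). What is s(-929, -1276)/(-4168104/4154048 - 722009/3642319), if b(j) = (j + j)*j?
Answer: 1185805329260802145633216/888587794290341 ≈ 1.3345e+9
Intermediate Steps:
I = 54/391 (I = -378/(-2737) = -378*(-1/2737) = 54/391 ≈ 0.13811)
b(j) = 2*j² (b(j) = (2*j)*j = 2*j²)
s(d, a) = 54/391 + 2*d³ (s(d, a) = (2*d²)*d + 54/391 = 2*d³ + 54/391 = 54/391 + 2*d³)
s(-929, -1276)/(-4168104/4154048 - 722009/3642319) = (54/391 + 2*(-929)³)/(-4168104/4154048 - 722009/3642319) = (54/391 + 2*(-801765089))/(-4168104*1/4154048 - 722009*1/3642319) = (54/391 - 1603530178)/(-521013/519256 - 722009/3642319) = -626980299544/(391*(-2272603054451/1891295994664)) = -626980299544/391*(-1891295994664/2272603054451) = 1185805329260802145633216/888587794290341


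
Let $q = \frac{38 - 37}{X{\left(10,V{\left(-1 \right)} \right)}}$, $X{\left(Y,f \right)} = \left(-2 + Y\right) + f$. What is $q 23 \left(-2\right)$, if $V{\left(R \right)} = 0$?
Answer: $- \frac{23}{4} \approx -5.75$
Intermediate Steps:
$X{\left(Y,f \right)} = -2 + Y + f$
$q = \frac{1}{8}$ ($q = \frac{38 - 37}{-2 + 10 + 0} = 1 \cdot \frac{1}{8} = \frac{1}{8} \approx 0.125$)
$q 23 \left(-2\right) = \frac{1}{8} \cdot 23 \left(-2\right) = \frac{23}{8} \left(-2\right) = - \frac{23}{4}$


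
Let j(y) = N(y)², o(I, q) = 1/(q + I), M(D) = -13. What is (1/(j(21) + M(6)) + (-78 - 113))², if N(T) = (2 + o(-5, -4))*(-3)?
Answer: 1078662649/29584 ≈ 36461.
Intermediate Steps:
o(I, q) = 1/(I + q)
N(T) = -17/3 (N(T) = (2 + 1/(-5 - 4))*(-3) = (2 + 1/(-9))*(-3) = (2 - ⅑)*(-3) = (17/9)*(-3) = -17/3)
j(y) = 289/9 (j(y) = (-17/3)² = 289/9)
(1/(j(21) + M(6)) + (-78 - 113))² = (1/(289/9 - 13) + (-78 - 113))² = (1/(172/9) - 191)² = (9/172 - 191)² = (-32843/172)² = 1078662649/29584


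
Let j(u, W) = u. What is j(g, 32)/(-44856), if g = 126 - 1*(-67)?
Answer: -193/44856 ≈ -0.0043027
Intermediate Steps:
g = 193 (g = 126 + 67 = 193)
j(g, 32)/(-44856) = 193/(-44856) = 193*(-1/44856) = -193/44856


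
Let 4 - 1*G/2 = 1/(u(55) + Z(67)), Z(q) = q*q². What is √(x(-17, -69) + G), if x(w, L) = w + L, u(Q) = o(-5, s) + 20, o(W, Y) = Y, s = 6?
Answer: 2*I*√196027065506/100263 ≈ 8.8318*I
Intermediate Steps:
u(Q) = 26 (u(Q) = 6 + 20 = 26)
Z(q) = q³
G = 2406310/300789 (G = 8 - 2/(26 + 67³) = 8 - 2/(26 + 300763) = 8 - 2/300789 = 2406310/300789 ≈ 8.0000)
x(w, L) = L + w
√(x(-17, -69) + G) = √((-69 - 17) + 2406310/300789) = √(-86 + 2406310/300789) = √(-23461544/300789) = 2*I*√196027065506/100263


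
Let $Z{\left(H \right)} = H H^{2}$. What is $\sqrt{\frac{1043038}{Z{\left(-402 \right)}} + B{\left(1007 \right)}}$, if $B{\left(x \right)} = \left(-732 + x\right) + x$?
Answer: $\frac{\sqrt{8370026002209}}{80802} \approx 35.805$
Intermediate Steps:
$B{\left(x \right)} = -732 + 2 x$
$Z{\left(H \right)} = H^{3}$
$\sqrt{\frac{1043038}{Z{\left(-402 \right)}} + B{\left(1007 \right)}} = \sqrt{\frac{1043038}{\left(-402\right)^{3}} + \left(-732 + 2 \cdot 1007\right)} = \sqrt{\frac{1043038}{-64964808} + \left(-732 + 2014\right)} = \sqrt{1043038 \left(- \frac{1}{64964808}\right) + 1282} = \sqrt{- \frac{521519}{32482404} + 1282} = \sqrt{\frac{41641920409}{32482404}} = \frac{\sqrt{8370026002209}}{80802}$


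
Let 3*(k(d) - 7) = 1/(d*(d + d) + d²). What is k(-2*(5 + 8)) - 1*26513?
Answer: -161262503/6084 ≈ -26506.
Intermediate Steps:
k(d) = 7 + 1/(9*d²) (k(d) = 7 + 1/(3*(d*(d + d) + d²)) = 7 + 1/(3*(d*(2*d) + d²)) = 7 + 1/(3*(2*d² + d²)) = 7 + 1/(3*((3*d²))) = 7 + (1/(3*d²))/3 = 7 + 1/(9*d²))
k(-2*(5 + 8)) - 1*26513 = (7 + 1/(9*(-2*(5 + 8))²)) - 1*26513 = (7 + 1/(9*(-2*13)²)) - 26513 = (7 + (⅑)/(-26)²) - 26513 = (7 + (⅑)*(1/676)) - 26513 = (7 + 1/6084) - 26513 = 42589/6084 - 26513 = -161262503/6084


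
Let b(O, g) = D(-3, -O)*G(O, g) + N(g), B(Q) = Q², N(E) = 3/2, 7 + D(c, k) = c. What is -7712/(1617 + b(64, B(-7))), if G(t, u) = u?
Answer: -15424/2257 ≈ -6.8338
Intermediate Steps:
D(c, k) = -7 + c
N(E) = 3/2 (N(E) = 3*(½) = 3/2)
b(O, g) = 3/2 - 10*g (b(O, g) = (-7 - 3)*g + 3/2 = -10*g + 3/2 = 3/2 - 10*g)
-7712/(1617 + b(64, B(-7))) = -7712/(1617 + (3/2 - 10*(-7)²)) = -7712/(1617 + (3/2 - 10*49)) = -7712/(1617 + (3/2 - 490)) = -7712/(1617 - 977/2) = -7712/2257/2 = -7712*2/2257 = -15424/2257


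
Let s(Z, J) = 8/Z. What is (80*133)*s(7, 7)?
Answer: 12160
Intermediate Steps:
(80*133)*s(7, 7) = (80*133)*(8/7) = 10640*(8*(⅐)) = 10640*(8/7) = 12160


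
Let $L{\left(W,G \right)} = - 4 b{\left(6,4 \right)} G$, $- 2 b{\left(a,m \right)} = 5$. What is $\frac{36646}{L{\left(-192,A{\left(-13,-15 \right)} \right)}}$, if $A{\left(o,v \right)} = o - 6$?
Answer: $- \frac{18323}{95} \approx -192.87$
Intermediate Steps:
$A{\left(o,v \right)} = -6 + o$
$b{\left(a,m \right)} = - \frac{5}{2}$ ($b{\left(a,m \right)} = \left(- \frac{1}{2}\right) 5 = - \frac{5}{2}$)
$L{\left(W,G \right)} = 10 G$ ($L{\left(W,G \right)} = \left(-4\right) \left(- \frac{5}{2}\right) G = 10 G$)
$\frac{36646}{L{\left(-192,A{\left(-13,-15 \right)} \right)}} = \frac{36646}{10 \left(-6 - 13\right)} = \frac{36646}{10 \left(-19\right)} = \frac{36646}{-190} = 36646 \left(- \frac{1}{190}\right) = - \frac{18323}{95}$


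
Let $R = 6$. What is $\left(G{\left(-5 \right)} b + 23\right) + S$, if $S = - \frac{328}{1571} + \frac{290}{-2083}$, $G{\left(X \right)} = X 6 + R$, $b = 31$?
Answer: $- \frac{2360534167}{3272393} \approx -721.35$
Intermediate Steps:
$G{\left(X \right)} = 6 + 6 X$ ($G{\left(X \right)} = X 6 + 6 = 6 X + 6 = 6 + 6 X$)
$S = - \frac{1138814}{3272393}$ ($S = \left(-328\right) \frac{1}{1571} + 290 \left(- \frac{1}{2083}\right) = - \frac{328}{1571} - \frac{290}{2083} = - \frac{1138814}{3272393} \approx -0.34801$)
$\left(G{\left(-5 \right)} b + 23\right) + S = \left(\left(6 + 6 \left(-5\right)\right) 31 + 23\right) - \frac{1138814}{3272393} = \left(\left(6 - 30\right) 31 + 23\right) - \frac{1138814}{3272393} = \left(\left(-24\right) 31 + 23\right) - \frac{1138814}{3272393} = \left(-744 + 23\right) - \frac{1138814}{3272393} = -721 - \frac{1138814}{3272393} = - \frac{2360534167}{3272393}$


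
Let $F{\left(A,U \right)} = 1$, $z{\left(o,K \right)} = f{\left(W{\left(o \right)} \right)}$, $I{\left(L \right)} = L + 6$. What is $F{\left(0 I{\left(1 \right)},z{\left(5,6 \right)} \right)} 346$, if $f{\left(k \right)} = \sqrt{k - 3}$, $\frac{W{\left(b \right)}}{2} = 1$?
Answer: $346$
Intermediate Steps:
$I{\left(L \right)} = 6 + L$
$W{\left(b \right)} = 2$ ($W{\left(b \right)} = 2 \cdot 1 = 2$)
$f{\left(k \right)} = \sqrt{-3 + k}$
$z{\left(o,K \right)} = i$ ($z{\left(o,K \right)} = \sqrt{-3 + 2} = \sqrt{-1} = i$)
$F{\left(0 I{\left(1 \right)},z{\left(5,6 \right)} \right)} 346 = 1 \cdot 346 = 346$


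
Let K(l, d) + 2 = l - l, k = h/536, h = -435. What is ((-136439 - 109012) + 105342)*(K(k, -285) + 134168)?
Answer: -18797864094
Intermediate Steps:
k = -435/536 ≈ -0.81157
K(l, d) = -2 (K(l, d) = -2 + (l - l) = -2 + 0 = -2)
((-136439 - 109012) + 105342)*(K(k, -285) + 134168) = ((-136439 - 109012) + 105342)*(-2 + 134168) = (-245451 + 105342)*134166 = -140109*134166 = -18797864094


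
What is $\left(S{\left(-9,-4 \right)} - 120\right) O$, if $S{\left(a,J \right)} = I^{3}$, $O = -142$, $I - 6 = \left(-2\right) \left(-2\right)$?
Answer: $-124960$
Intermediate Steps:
$I = 10$ ($I = 6 - -4 = 6 + 4 = 10$)
$S{\left(a,J \right)} = 1000$ ($S{\left(a,J \right)} = 10^{3} = 1000$)
$\left(S{\left(-9,-4 \right)} - 120\right) O = \left(1000 - 120\right) \left(-142\right) = 880 \left(-142\right) = -124960$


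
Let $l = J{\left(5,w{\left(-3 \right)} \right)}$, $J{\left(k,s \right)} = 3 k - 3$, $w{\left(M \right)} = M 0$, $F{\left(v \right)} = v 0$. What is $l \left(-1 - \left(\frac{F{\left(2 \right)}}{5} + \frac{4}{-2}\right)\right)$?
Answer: $12$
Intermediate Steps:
$F{\left(v \right)} = 0$
$w{\left(M \right)} = 0$
$J{\left(k,s \right)} = -3 + 3 k$
$l = 12$ ($l = -3 + 3 \cdot 5 = -3 + 15 = 12$)
$l \left(-1 - \left(\frac{F{\left(2 \right)}}{5} + \frac{4}{-2}\right)\right) = 12 \left(-1 - \left(\frac{0}{5} + \frac{4}{-2}\right)\right) = 12 \left(-1 - \left(0 \cdot \frac{1}{5} + 4 \left(- \frac{1}{2}\right)\right)\right) = 12 \left(-1 - \left(0 - 2\right)\right) = 12 \left(-1 - -2\right) = 12 \left(-1 + 2\right) = 12 \cdot 1 = 12$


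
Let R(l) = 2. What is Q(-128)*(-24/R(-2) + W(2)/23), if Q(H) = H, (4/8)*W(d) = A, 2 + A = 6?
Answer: 34304/23 ≈ 1491.5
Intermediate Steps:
A = 4 (A = -2 + 6 = 4)
W(d) = 8 (W(d) = 2*4 = 8)
Q(-128)*(-24/R(-2) + W(2)/23) = -128*(-24/2 + 8/23) = -128*(-24*1/2 + 8*(1/23)) = -128*(-12 + 8/23) = -128*(-268/23) = 34304/23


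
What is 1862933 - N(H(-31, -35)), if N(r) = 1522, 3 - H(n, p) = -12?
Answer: 1861411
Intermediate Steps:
H(n, p) = 15 (H(n, p) = 3 - 1*(-12) = 3 + 12 = 15)
1862933 - N(H(-31, -35)) = 1862933 - 1*1522 = 1862933 - 1522 = 1861411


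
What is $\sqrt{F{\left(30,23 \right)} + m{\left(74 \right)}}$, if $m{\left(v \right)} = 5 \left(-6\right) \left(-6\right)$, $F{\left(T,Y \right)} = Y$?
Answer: $\sqrt{203} \approx 14.248$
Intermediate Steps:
$m{\left(v \right)} = 180$ ($m{\left(v \right)} = \left(-30\right) \left(-6\right) = 180$)
$\sqrt{F{\left(30,23 \right)} + m{\left(74 \right)}} = \sqrt{23 + 180} = \sqrt{203}$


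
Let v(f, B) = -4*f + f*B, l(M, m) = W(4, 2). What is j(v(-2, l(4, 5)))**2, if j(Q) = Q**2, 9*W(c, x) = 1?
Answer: 24010000/6561 ≈ 3659.5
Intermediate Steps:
W(c, x) = 1/9 (W(c, x) = (1/9)*1 = 1/9)
l(M, m) = 1/9
v(f, B) = -4*f + B*f
j(v(-2, l(4, 5)))**2 = ((-2*(-4 + 1/9))**2)**2 = ((-2*(-35/9))**2)**2 = ((70/9)**2)**2 = (4900/81)**2 = 24010000/6561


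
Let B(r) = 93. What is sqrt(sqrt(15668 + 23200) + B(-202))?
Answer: sqrt(93 + 2*sqrt(9717)) ≈ 17.034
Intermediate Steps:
sqrt(sqrt(15668 + 23200) + B(-202)) = sqrt(sqrt(15668 + 23200) + 93) = sqrt(sqrt(38868) + 93) = sqrt(2*sqrt(9717) + 93) = sqrt(93 + 2*sqrt(9717))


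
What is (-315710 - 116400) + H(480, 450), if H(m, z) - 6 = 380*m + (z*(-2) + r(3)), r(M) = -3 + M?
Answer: -250604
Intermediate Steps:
H(m, z) = 6 - 2*z + 380*m (H(m, z) = 6 + (380*m + (z*(-2) + (-3 + 3))) = 6 + (380*m + (-2*z + 0)) = 6 + (380*m - 2*z) = 6 + (-2*z + 380*m) = 6 - 2*z + 380*m)
(-315710 - 116400) + H(480, 450) = (-315710 - 116400) + (6 - 2*450 + 380*480) = -432110 + (6 - 900 + 182400) = -432110 + 181506 = -250604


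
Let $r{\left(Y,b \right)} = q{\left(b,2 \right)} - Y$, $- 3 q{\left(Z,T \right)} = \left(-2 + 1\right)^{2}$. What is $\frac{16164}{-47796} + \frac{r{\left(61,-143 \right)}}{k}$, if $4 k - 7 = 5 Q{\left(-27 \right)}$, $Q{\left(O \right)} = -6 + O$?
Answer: $\frac{1146505}{943971} \approx 1.2146$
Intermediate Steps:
$q{\left(Z,T \right)} = - \frac{1}{3}$ ($q{\left(Z,T \right)} = - \frac{\left(-2 + 1\right)^{2}}{3} = - \frac{\left(-1\right)^{2}}{3} = \left(- \frac{1}{3}\right) 1 = - \frac{1}{3}$)
$r{\left(Y,b \right)} = - \frac{1}{3} - Y$
$k = - \frac{79}{2}$ ($k = \frac{7}{4} + \frac{5 \left(-6 - 27\right)}{4} = \frac{7}{4} + \frac{5 \left(-33\right)}{4} = \frac{7}{4} + \frac{1}{4} \left(-165\right) = \frac{7}{4} - \frac{165}{4} = - \frac{79}{2} \approx -39.5$)
$\frac{16164}{-47796} + \frac{r{\left(61,-143 \right)}}{k} = \frac{16164}{-47796} + \frac{- \frac{1}{3} - 61}{- \frac{79}{2}} = 16164 \left(- \frac{1}{47796}\right) + \left(- \frac{1}{3} - 61\right) \left(- \frac{2}{79}\right) = - \frac{1347}{3983} - - \frac{368}{237} = - \frac{1347}{3983} + \frac{368}{237} = \frac{1146505}{943971}$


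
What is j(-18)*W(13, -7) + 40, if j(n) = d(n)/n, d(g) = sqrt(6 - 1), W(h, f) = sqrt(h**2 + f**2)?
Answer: 40 - sqrt(1090)/18 ≈ 38.166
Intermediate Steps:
W(h, f) = sqrt(f**2 + h**2)
d(g) = sqrt(5)
j(n) = sqrt(5)/n
j(-18)*W(13, -7) + 40 = (sqrt(5)/(-18))*sqrt((-7)**2 + 13**2) + 40 = (sqrt(5)*(-1/18))*sqrt(49 + 169) + 40 = (-sqrt(5)/18)*sqrt(218) + 40 = -sqrt(1090)/18 + 40 = 40 - sqrt(1090)/18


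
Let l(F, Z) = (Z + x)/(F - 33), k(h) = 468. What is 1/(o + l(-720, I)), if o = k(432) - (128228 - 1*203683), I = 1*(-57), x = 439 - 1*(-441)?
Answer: 753/57169196 ≈ 1.3171e-5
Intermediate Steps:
x = 880 (x = 439 + 441 = 880)
I = -57
o = 75923 (o = 468 - (128228 - 1*203683) = 468 - (128228 - 203683) = 468 - 1*(-75455) = 468 + 75455 = 75923)
l(F, Z) = (880 + Z)/(-33 + F) (l(F, Z) = (Z + 880)/(F - 33) = (880 + Z)/(-33 + F))
1/(o + l(-720, I)) = 1/(75923 + (880 - 57)/(-33 - 720)) = 1/(75923 + 823/(-753)) = 1/(75923 - 1/753*823) = 1/(75923 - 823/753) = 1/(57169196/753) = 753/57169196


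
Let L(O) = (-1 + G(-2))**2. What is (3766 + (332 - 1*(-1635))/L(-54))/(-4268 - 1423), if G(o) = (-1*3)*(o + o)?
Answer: -21793/32791 ≈ -0.66460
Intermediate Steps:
G(o) = -6*o
L(O) = 121 (L(O) = (-1 - 6*(-2))**2 = (-1 + 12)**2 = 11**2 = 121)
(3766 + (332 - 1*(-1635))/L(-54))/(-4268 - 1423) = (3766 + (332 - 1*(-1635))/121)/(-4268 - 1423) = (3766 + (332 + 1635)*(1/121))/(-5691) = (3766 + 1967*(1/121))*(-1/5691) = (3766 + 1967/121)*(-1/5691) = (457653/121)*(-1/5691) = -21793/32791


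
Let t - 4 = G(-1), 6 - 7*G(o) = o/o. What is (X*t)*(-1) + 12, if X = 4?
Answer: -48/7 ≈ -6.8571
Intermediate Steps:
G(o) = 5/7 (G(o) = 6/7 - o/(7*o) = 6/7 - ⅐*1 = 6/7 - ⅐ = 5/7)
t = 33/7 (t = 4 + 5/7 = 33/7 ≈ 4.7143)
(X*t)*(-1) + 12 = (4*(33/7))*(-1) + 12 = (132/7)*(-1) + 12 = -132/7 + 12 = -48/7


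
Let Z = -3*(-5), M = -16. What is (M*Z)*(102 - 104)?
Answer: 480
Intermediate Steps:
Z = 15
(M*Z)*(102 - 104) = (-16*15)*(102 - 104) = -240*(-2) = 480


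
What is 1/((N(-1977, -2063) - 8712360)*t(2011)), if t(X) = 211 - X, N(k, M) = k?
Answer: 1/15685806600 ≈ 6.3752e-11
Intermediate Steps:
1/((N(-1977, -2063) - 8712360)*t(2011)) = 1/((-1977 - 8712360)*(211 - 1*2011)) = 1/((-8714337)*(211 - 2011)) = -1/8714337/(-1800) = -1/8714337*(-1/1800) = 1/15685806600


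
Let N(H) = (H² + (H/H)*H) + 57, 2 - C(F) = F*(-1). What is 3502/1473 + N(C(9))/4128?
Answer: 4911551/2026848 ≈ 2.4232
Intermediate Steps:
C(F) = 2 + F (C(F) = 2 - F*(-1) = 2 - (-1)*F = 2 + F)
N(H) = 57 + H + H² (N(H) = (H² + 1*H) + 57 = (H² + H) + 57 = (H + H²) + 57 = 57 + H + H²)
3502/1473 + N(C(9))/4128 = 3502/1473 + (57 + (2 + 9) + (2 + 9)²)/4128 = 3502*(1/1473) + (57 + 11 + 11²)*(1/4128) = 3502/1473 + (57 + 11 + 121)*(1/4128) = 3502/1473 + 189*(1/4128) = 3502/1473 + 63/1376 = 4911551/2026848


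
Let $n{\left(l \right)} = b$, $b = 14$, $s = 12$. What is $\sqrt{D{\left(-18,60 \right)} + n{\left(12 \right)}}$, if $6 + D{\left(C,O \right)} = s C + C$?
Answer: $i \sqrt{226} \approx 15.033 i$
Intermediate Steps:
$n{\left(l \right)} = 14$
$D{\left(C,O \right)} = -6 + 13 C$ ($D{\left(C,O \right)} = -6 + \left(12 C + C\right) = -6 + 13 C$)
$\sqrt{D{\left(-18,60 \right)} + n{\left(12 \right)}} = \sqrt{\left(-6 + 13 \left(-18\right)\right) + 14} = \sqrt{\left(-6 - 234\right) + 14} = \sqrt{-240 + 14} = \sqrt{-226} = i \sqrt{226}$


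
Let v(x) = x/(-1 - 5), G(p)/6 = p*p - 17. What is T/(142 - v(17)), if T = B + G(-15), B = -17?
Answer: 7386/869 ≈ 8.4994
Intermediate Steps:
G(p) = -102 + 6*p² (G(p) = 6*(p*p - 17) = 6*(p² - 17) = 6*(-17 + p²) = -102 + 6*p²)
v(x) = -x/6 (v(x) = x/(-6) = -x/6)
T = 1231 (T = -17 + (-102 + 6*(-15)²) = -17 + (-102 + 6*225) = -17 + (-102 + 1350) = -17 + 1248 = 1231)
T/(142 - v(17)) = 1231/(142 - (-1)*17/6) = 1231/(142 - 1*(-17/6)) = 1231/(142 + 17/6) = 1231/(869/6) = 1231*(6/869) = 7386/869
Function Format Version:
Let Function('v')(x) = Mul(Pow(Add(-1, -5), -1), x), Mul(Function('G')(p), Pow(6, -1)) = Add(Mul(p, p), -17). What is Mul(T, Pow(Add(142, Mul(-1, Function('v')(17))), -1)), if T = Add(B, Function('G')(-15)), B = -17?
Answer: Rational(7386, 869) ≈ 8.4994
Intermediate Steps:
Function('G')(p) = Add(-102, Mul(6, Pow(p, 2))) (Function('G')(p) = Mul(6, Add(Mul(p, p), -17)) = Mul(6, Add(Pow(p, 2), -17)) = Mul(6, Add(-17, Pow(p, 2))) = Add(-102, Mul(6, Pow(p, 2))))
Function('v')(x) = Mul(Rational(-1, 6), x) (Function('v')(x) = Mul(Pow(-6, -1), x) = Mul(Rational(-1, 6), x))
T = 1231 (T = Add(-17, Add(-102, Mul(6, Pow(-15, 2)))) = Add(-17, Add(-102, Mul(6, 225))) = Add(-17, Add(-102, 1350)) = Add(-17, 1248) = 1231)
Mul(T, Pow(Add(142, Mul(-1, Function('v')(17))), -1)) = Mul(1231, Pow(Add(142, Mul(-1, Mul(Rational(-1, 6), 17))), -1)) = Mul(1231, Pow(Add(142, Mul(-1, Rational(-17, 6))), -1)) = Mul(1231, Pow(Add(142, Rational(17, 6)), -1)) = Mul(1231, Pow(Rational(869, 6), -1)) = Mul(1231, Rational(6, 869)) = Rational(7386, 869)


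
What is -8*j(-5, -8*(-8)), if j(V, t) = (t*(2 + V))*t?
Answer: 98304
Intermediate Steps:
j(V, t) = t²*(2 + V)
-8*j(-5, -8*(-8)) = -8*(-8*(-8))²*(2 - 5) = -8*64²*(-3) = -32768*(-3) = -8*(-12288) = 98304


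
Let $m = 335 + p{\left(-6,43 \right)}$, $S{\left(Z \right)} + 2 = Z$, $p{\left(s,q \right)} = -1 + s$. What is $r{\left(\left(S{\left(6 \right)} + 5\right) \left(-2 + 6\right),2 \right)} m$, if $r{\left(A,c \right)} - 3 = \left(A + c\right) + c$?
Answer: $14104$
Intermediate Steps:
$S{\left(Z \right)} = -2 + Z$
$r{\left(A,c \right)} = 3 + A + 2 c$ ($r{\left(A,c \right)} = 3 + \left(\left(A + c\right) + c\right) = 3 + \left(A + 2 c\right) = 3 + A + 2 c$)
$m = 328$ ($m = 335 - 7 = 328$)
$r{\left(\left(S{\left(6 \right)} + 5\right) \left(-2 + 6\right),2 \right)} m = \left(3 + \left(\left(-2 + 6\right) + 5\right) \left(-2 + 6\right) + 2 \cdot 2\right) 328 = \left(3 + \left(4 + 5\right) 4 + 4\right) 328 = \left(3 + 9 \cdot 4 + 4\right) 328 = \left(3 + 36 + 4\right) 328 = 43 \cdot 328 = 14104$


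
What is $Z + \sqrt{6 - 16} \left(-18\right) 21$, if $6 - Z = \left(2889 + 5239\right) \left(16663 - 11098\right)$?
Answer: $-45232314 - 378 i \sqrt{10} \approx -4.5232 \cdot 10^{7} - 1195.3 i$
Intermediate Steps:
$Z = -45232314$ ($Z = 6 - \left(2889 + 5239\right) \left(16663 - 11098\right) = 6 - 8128 \cdot 5565 = 6 - 45232320 = -45232314$)
$Z + \sqrt{6 - 16} \left(-18\right) 21 = -45232314 + \sqrt{6 - 16} \left(-18\right) 21 = -45232314 + \sqrt{-10} \left(-18\right) 21 = -45232314 + i \sqrt{10} \left(-18\right) 21 = -45232314 + - 18 i \sqrt{10} \cdot 21 = -45232314 - 378 i \sqrt{10}$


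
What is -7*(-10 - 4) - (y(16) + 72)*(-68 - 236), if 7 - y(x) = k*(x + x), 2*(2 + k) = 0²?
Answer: 43570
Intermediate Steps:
k = -2 (k = -2 + (½)*0² = -2 + (½)*0 = -2 + 0 = -2)
y(x) = 7 + 4*x (y(x) = 7 - (-2)*(x + x) = 7 - (-2)*2*x = 7 - (-4)*x = 7 + 4*x)
-7*(-10 - 4) - (y(16) + 72)*(-68 - 236) = -7*(-10 - 4) - ((7 + 4*16) + 72)*(-68 - 236) = -7*(-14) - ((7 + 64) + 72)*(-304) = 98 - (71 + 72)*(-304) = 98 - 143*(-304) = 98 - 1*(-43472) = 98 + 43472 = 43570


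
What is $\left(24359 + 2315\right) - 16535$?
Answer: $10139$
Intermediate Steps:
$\left(24359 + 2315\right) - 16535 = 26674 - 16535 = 10139$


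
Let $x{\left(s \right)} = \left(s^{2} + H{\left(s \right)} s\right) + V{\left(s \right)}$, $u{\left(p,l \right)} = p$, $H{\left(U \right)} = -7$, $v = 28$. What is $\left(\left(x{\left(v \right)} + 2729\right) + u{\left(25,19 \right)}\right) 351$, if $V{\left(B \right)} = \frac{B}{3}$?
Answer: $1176318$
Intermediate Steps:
$V{\left(B \right)} = \frac{B}{3}$ ($V{\left(B \right)} = B \frac{1}{3} = \frac{B}{3}$)
$x{\left(s \right)} = s^{2} - \frac{20 s}{3}$ ($x{\left(s \right)} = \left(s^{2} - 7 s\right) + \frac{s}{3} = s^{2} - \frac{20 s}{3}$)
$\left(\left(x{\left(v \right)} + 2729\right) + u{\left(25,19 \right)}\right) 351 = \left(\left(\frac{1}{3} \cdot 28 \left(-20 + 3 \cdot 28\right) + 2729\right) + 25\right) 351 = \left(\left(\frac{1}{3} \cdot 28 \left(-20 + 84\right) + 2729\right) + 25\right) 351 = \left(\left(\frac{1}{3} \cdot 28 \cdot 64 + 2729\right) + 25\right) 351 = \left(\left(\frac{1792}{3} + 2729\right) + 25\right) 351 = \left(\frac{9979}{3} + 25\right) 351 = \frac{10054}{3} \cdot 351 = 1176318$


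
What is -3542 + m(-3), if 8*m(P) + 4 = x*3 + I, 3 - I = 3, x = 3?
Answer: -28331/8 ≈ -3541.4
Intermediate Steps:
I = 0 (I = 3 - 1*3 = 3 - 3 = 0)
m(P) = 5/8 (m(P) = -½ + (3*3 + 0)/8 = -½ + (9 + 0)/8 = -½ + (⅛)*9 = -½ + 9/8 = 5/8)
-3542 + m(-3) = -3542 + 5/8 = -28331/8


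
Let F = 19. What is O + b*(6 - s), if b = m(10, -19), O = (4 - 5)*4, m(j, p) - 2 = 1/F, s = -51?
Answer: 113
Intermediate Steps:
m(j, p) = 39/19 (m(j, p) = 2 + 1/19 = 39/19)
O = -4 (O = -1*4 = -4)
b = 39/19 ≈ 2.0526
O + b*(6 - s) = -4 + 39*(6 - 1*(-51))/19 = -4 + 39*(6 + 51)/19 = -4 + (39/19)*57 = -4 + 117 = 113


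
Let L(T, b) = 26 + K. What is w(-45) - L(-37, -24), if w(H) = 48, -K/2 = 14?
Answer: 50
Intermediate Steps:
K = -28 (K = -2*14 = -28)
L(T, b) = -2 (L(T, b) = 26 - 28 = -2)
w(-45) - L(-37, -24) = 48 - 1*(-2) = 48 + 2 = 50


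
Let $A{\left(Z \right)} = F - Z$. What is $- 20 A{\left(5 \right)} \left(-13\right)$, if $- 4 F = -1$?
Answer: $-1235$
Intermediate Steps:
$F = \frac{1}{4}$ ($F = \left(- \frac{1}{4}\right) \left(-1\right) = \frac{1}{4} \approx 0.25$)
$A{\left(Z \right)} = \frac{1}{4} - Z$
$- 20 A{\left(5 \right)} \left(-13\right) = - 20 \left(\frac{1}{4} - 5\right) \left(-13\right) = \left(-20\right) \left(- \frac{19}{4}\right) \left(-13\right) = 95 \left(-13\right) = -1235$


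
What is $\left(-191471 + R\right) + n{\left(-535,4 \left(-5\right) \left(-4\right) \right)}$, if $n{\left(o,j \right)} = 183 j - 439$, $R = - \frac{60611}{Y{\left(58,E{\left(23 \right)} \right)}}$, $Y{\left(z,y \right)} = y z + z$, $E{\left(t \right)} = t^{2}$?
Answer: $- \frac{5449340411}{30740} \approx -1.7727 \cdot 10^{5}$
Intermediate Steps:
$Y{\left(z,y \right)} = z + y z$
$R = - \frac{60611}{30740}$ ($R = - \frac{60611}{58 \left(1 + 23^{2}\right)} = - \frac{60611}{58 \left(1 + 529\right)} = - \frac{60611}{58 \cdot 530} = - \frac{60611}{30740} \approx -1.9717$)
$n{\left(o,j \right)} = -439 + 183 j$
$\left(-191471 + R\right) + n{\left(-535,4 \left(-5\right) \left(-4\right) \right)} = \left(-191471 - \frac{60611}{30740}\right) - \left(439 - 183 \cdot 4 \left(-5\right) \left(-4\right)\right) = - \frac{5885879151}{30740} - \left(439 - 183 \left(\left(-20\right) \left(-4\right)\right)\right) = - \frac{5885879151}{30740} + \left(-439 + 183 \cdot 80\right) = - \frac{5885879151}{30740} + \left(-439 + 14640\right) = - \frac{5885879151}{30740} + 14201 = - \frac{5449340411}{30740}$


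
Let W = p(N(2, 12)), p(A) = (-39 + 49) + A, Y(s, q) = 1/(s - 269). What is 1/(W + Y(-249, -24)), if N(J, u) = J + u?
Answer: 518/12431 ≈ 0.041670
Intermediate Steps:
Y(s, q) = 1/(-269 + s)
p(A) = 10 + A
W = 24 (W = 10 + (2 + 12) = 10 + 14 = 24)
1/(W + Y(-249, -24)) = 1/(24 + 1/(-269 - 249)) = 1/(24 + 1/(-518)) = 1/(24 - 1/518) = 1/(12431/518) = 518/12431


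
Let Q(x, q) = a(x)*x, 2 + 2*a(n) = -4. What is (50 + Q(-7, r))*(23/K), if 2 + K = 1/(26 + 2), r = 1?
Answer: -45724/55 ≈ -831.35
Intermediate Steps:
a(n) = -3 (a(n) = -1 + (½)*(-4) = -1 - 2 = -3)
K = -55/28 (K = -2 + 1/(26 + 2) = -2 + 1/28 = -55/28 ≈ -1.9643)
Q(x, q) = -3*x
(50 + Q(-7, r))*(23/K) = (50 - 3*(-7))*(23/(-55/28)) = (50 + 21)*(23*(-28/55)) = 71*(-644/55) = -45724/55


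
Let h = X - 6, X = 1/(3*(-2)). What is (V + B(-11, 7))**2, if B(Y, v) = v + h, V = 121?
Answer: 534361/36 ≈ 14843.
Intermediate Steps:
X = -1/6 (X = 1/(-6) = -1/6 ≈ -0.16667)
h = -37/6 (h = -1/6 - 6 = -37/6 ≈ -6.1667)
B(Y, v) = -37/6 + v (B(Y, v) = v - 37/6 = -37/6 + v)
(V + B(-11, 7))**2 = (121 + (-37/6 + 7))**2 = (121 + 5/6)**2 = (731/6)**2 = 534361/36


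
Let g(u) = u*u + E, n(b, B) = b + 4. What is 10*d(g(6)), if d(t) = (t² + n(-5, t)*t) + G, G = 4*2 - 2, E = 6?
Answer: 17280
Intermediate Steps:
n(b, B) = 4 + b
g(u) = 6 + u² (g(u) = u*u + 6 = u² + 6 = 6 + u²)
G = 6 (G = 8 - 2 = 6)
d(t) = 6 + t² - t (d(t) = (t² + (4 - 5)*t) + 6 = (t² - t) + 6 = 6 + t² - t)
10*d(g(6)) = 10*(6 + (6 + 6²)² - (6 + 6²)) = 10*(6 + (6 + 36)² - (6 + 36)) = 10*(6 + 42² - 1*42) = 10*(6 + 1764 - 42) = 10*1728 = 17280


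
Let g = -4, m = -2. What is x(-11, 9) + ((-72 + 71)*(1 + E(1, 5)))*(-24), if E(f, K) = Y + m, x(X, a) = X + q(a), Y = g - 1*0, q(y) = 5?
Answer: -126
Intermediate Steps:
Y = -4 (Y = -4 - 1*0 = -4 + 0 = -4)
x(X, a) = 5 + X (x(X, a) = X + 5 = 5 + X)
E(f, K) = -6 (E(f, K) = -4 - 2 = -6)
x(-11, 9) + ((-72 + 71)*(1 + E(1, 5)))*(-24) = (5 - 11) + ((-72 + 71)*(1 - 6))*(-24) = -6 - 1*(-5)*(-24) = -6 + 5*(-24) = -6 - 120 = -126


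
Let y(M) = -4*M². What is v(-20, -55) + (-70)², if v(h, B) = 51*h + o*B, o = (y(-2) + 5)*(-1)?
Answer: 3275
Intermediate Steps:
o = 11 (o = (-4*(-2)² + 5)*(-1) = (-4*4 + 5)*(-1) = (-16 + 5)*(-1) = -11*(-1) = 11)
v(h, B) = 11*B + 51*h (v(h, B) = 51*h + 11*B = 11*B + 51*h)
v(-20, -55) + (-70)² = (11*(-55) + 51*(-20)) + (-70)² = (-605 - 1020) + 4900 = -1625 + 4900 = 3275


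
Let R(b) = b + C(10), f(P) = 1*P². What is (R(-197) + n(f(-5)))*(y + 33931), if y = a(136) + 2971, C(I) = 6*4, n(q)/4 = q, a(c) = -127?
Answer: -2684575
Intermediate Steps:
f(P) = P²
n(q) = 4*q
C(I) = 24
y = 2844 (y = -127 + 2971 = 2844)
R(b) = 24 + b (R(b) = b + 24 = 24 + b)
(R(-197) + n(f(-5)))*(y + 33931) = ((24 - 197) + 4*(-5)²)*(2844 + 33931) = (-173 + 4*25)*36775 = (-173 + 100)*36775 = -73*36775 = -2684575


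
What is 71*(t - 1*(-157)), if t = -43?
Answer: 8094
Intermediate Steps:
71*(t - 1*(-157)) = 71*(-43 - 1*(-157)) = 71*(-43 + 157) = 71*114 = 8094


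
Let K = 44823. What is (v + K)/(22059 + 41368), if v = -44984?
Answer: -23/9061 ≈ -0.0025383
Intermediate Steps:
(v + K)/(22059 + 41368) = (-44984 + 44823)/(22059 + 41368) = -161/63427 = -161*1/63427 = -23/9061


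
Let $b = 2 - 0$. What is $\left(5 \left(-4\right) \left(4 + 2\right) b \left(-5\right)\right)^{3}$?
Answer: $1728000000$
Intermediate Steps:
$b = 2$ ($b = 2 + 0 = 2$)
$\left(5 \left(-4\right) \left(4 + 2\right) b \left(-5\right)\right)^{3} = \left(5 \left(-4\right) \left(4 + 2\right) 2 \left(-5\right)\right)^{3} = \left(\left(-20\right) 6 \cdot 2 \left(-5\right)\right)^{3} = \left(\left(-120\right) 2 \left(-5\right)\right)^{3} = \left(\left(-240\right) \left(-5\right)\right)^{3} = 1200^{3} = 1728000000$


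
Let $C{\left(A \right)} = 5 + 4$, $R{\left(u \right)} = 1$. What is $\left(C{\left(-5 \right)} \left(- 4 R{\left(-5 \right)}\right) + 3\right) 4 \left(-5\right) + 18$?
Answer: $678$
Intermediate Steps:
$C{\left(A \right)} = 9$
$\left(C{\left(-5 \right)} \left(- 4 R{\left(-5 \right)}\right) + 3\right) 4 \left(-5\right) + 18 = \left(9 \left(\left(-4\right) 1\right) + 3\right) 4 \left(-5\right) + 18 = \left(9 \left(-4\right) + 3\right) \left(-20\right) + 18 = \left(-36 + 3\right) \left(-20\right) + 18 = \left(-33\right) \left(-20\right) + 18 = 660 + 18 = 678$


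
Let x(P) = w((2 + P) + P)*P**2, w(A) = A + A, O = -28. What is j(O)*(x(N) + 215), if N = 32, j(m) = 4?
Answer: 541532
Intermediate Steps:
w(A) = 2*A
x(P) = P**2*(4 + 4*P) (x(P) = (2*((2 + P) + P))*P**2 = (2*(2 + 2*P))*P**2 = (4 + 4*P)*P**2 = P**2*(4 + 4*P))
j(O)*(x(N) + 215) = 4*(4*32**2*(1 + 32) + 215) = 4*(4*1024*33 + 215) = 4*(135168 + 215) = 4*135383 = 541532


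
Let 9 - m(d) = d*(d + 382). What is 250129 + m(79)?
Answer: 213719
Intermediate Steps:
m(d) = 9 - d*(382 + d) (m(d) = 9 - d*(d + 382) = 9 - d*(382 + d))
250129 + m(79) = 250129 + (9 - 1*79**2 - 382*79) = 250129 + (9 - 1*6241 - 30178) = 250129 + (9 - 6241 - 30178) = 250129 - 36410 = 213719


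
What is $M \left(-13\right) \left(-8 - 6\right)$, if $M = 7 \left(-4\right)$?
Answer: $-5096$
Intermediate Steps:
$M = -28$
$M \left(-13\right) \left(-8 - 6\right) = \left(-28\right) \left(-13\right) \left(-8 - 6\right) = 364 \left(-8 - 6\right) = 364 \left(-14\right) = -5096$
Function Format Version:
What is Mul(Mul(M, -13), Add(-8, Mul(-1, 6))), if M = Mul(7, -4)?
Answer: -5096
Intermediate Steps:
M = -28
Mul(Mul(M, -13), Add(-8, Mul(-1, 6))) = Mul(Mul(-28, -13), Add(-8, Mul(-1, 6))) = Mul(364, Add(-8, -6)) = Mul(364, -14) = -5096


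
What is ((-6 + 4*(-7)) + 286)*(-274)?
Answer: -69048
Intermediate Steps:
((-6 + 4*(-7)) + 286)*(-274) = ((-6 - 28) + 286)*(-274) = (-34 + 286)*(-274) = 252*(-274) = -69048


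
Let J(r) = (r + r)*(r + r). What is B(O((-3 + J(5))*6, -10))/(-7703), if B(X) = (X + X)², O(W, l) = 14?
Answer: -784/7703 ≈ -0.10178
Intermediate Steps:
J(r) = 4*r² (J(r) = (2*r)*(2*r) = 4*r²)
B(X) = 4*X² (B(X) = (2*X)² = 4*X²)
B(O((-3 + J(5))*6, -10))/(-7703) = (4*14²)/(-7703) = (4*196)*(-1/7703) = 784*(-1/7703) = -784/7703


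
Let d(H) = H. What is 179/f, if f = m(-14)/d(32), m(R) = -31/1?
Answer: -5728/31 ≈ -184.77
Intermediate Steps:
m(R) = -31 (m(R) = -31*1 = -31)
f = -31/32 ≈ -0.96875
179/f = 179/(-31/32) = 179*(-32/31) = -5728/31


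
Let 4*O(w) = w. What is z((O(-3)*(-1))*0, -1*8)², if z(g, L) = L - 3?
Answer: 121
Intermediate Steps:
O(w) = w/4
z(g, L) = -3 + L
z((O(-3)*(-1))*0, -1*8)² = (-3 - 1*8)² = (-3 - 8)² = (-11)² = 121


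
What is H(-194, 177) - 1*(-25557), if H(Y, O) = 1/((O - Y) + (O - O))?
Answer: 9481648/371 ≈ 25557.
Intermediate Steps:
H(Y, O) = 1/(O - Y) (H(Y, O) = 1/((O - Y) + 0) = 1/(O - Y))
H(-194, 177) - 1*(-25557) = 1/(177 - 1*(-194)) - 1*(-25557) = 1/(177 + 194) + 25557 = 1/371 + 25557 = 9481648/371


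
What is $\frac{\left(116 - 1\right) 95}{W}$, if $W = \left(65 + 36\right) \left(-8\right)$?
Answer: $- \frac{10925}{808} \approx -13.521$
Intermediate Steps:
$W = -808$ ($W = 101 \left(-8\right) = -808$)
$\frac{\left(116 - 1\right) 95}{W} = \frac{\left(116 - 1\right) 95}{-808} = 115 \cdot 95 \left(- \frac{1}{808}\right) = 10925 \left(- \frac{1}{808}\right) = - \frac{10925}{808}$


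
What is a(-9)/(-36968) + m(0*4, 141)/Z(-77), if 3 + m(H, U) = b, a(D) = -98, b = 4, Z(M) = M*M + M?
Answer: 19077/6760523 ≈ 0.0028218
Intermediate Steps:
Z(M) = M + M² (Z(M) = M² + M = M + M²)
m(H, U) = 1 (m(H, U) = -3 + 4 = 1)
a(-9)/(-36968) + m(0*4, 141)/Z(-77) = -98/(-36968) + 1/(-77*(1 - 77)) = -98*(-1/36968) + 1/(-77*(-76)) = 49/18484 + 1/5852 = 19077/6760523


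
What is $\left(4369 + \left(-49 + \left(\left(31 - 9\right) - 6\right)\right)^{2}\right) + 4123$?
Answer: $9581$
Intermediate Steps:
$\left(4369 + \left(-49 + \left(\left(31 - 9\right) - 6\right)\right)^{2}\right) + 4123 = \left(4369 + \left(-49 + \left(22 - 6\right)\right)^{2}\right) + 4123 = \left(4369 + \left(-49 + 16\right)^{2}\right) + 4123 = \left(4369 + \left(-33\right)^{2}\right) + 4123 = \left(4369 + 1089\right) + 4123 = 5458 + 4123 = 9581$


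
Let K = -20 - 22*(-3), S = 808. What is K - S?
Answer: -762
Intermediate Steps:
K = 46 (K = -20 + 66 = 46)
K - S = 46 - 1*808 = 46 - 808 = -762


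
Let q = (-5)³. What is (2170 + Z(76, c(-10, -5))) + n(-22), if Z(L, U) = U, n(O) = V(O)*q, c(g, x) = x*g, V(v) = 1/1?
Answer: 2095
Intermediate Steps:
V(v) = 1
q = -125
c(g, x) = g*x
n(O) = -125 (n(O) = 1*(-125) = -125)
(2170 + Z(76, c(-10, -5))) + n(-22) = (2170 - 10*(-5)) - 125 = (2170 + 50) - 125 = 2220 - 125 = 2095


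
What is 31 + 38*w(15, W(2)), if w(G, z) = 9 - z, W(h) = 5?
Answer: 183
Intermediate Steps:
31 + 38*w(15, W(2)) = 31 + 38*(9 - 1*5) = 31 + 38*(9 - 5) = 31 + 38*4 = 31 + 152 = 183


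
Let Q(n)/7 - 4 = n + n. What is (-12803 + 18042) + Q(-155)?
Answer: 3097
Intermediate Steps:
Q(n) = 28 + 14*n (Q(n) = 28 + 7*(n + n) = 28 + 7*(2*n) = 28 + 14*n)
(-12803 + 18042) + Q(-155) = (-12803 + 18042) + (28 + 14*(-155)) = 5239 + (28 - 2170) = 5239 - 2142 = 3097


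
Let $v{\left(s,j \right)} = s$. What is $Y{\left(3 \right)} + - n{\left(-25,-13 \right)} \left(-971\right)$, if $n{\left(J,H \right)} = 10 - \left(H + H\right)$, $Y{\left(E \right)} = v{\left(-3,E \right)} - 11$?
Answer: $34942$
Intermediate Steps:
$Y{\left(E \right)} = -14$ ($Y{\left(E \right)} = -3 - 11 = -14$)
$n{\left(J,H \right)} = 10 - 2 H$
$Y{\left(3 \right)} + - n{\left(-25,-13 \right)} \left(-971\right) = -14 + - (10 - -26) \left(-971\right) = -14 + - (10 + 26) \left(-971\right) = -14 + \left(-1\right) 36 \left(-971\right) = -14 - -34956 = -14 + 34956 = 34942$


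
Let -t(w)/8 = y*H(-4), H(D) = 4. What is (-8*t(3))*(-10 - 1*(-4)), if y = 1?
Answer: -1536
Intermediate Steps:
t(w) = -32 (t(w) = -8*4 = -32)
(-8*t(3))*(-10 - 1*(-4)) = (-8*(-32))*(-10 - 1*(-4)) = 256*(-10 + 4) = 256*(-6) = -1536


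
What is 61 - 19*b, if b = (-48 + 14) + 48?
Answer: -205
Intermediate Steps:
b = 14 (b = -34 + 48 = 14)
61 - 19*b = 61 - 19*14 = 61 - 266 = -205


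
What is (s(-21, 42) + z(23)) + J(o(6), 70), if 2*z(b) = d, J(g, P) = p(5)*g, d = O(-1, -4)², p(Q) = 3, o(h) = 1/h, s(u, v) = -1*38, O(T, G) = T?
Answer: -37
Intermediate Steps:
s(u, v) = -38
d = 1 (d = (-1)² = 1)
J(g, P) = 3*g
z(b) = ½ (z(b) = (½)*1 = ½)
(s(-21, 42) + z(23)) + J(o(6), 70) = (-38 + ½) + 3/6 = -75/2 + 3*(⅙) = -75/2 + ½ = -37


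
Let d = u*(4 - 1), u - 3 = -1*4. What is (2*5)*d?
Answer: -30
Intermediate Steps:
u = -1 (u = 3 - 1*4 = 3 - 4 = -1)
d = -3 (d = -(4 - 1) = -1*3 = -3)
(2*5)*d = (2*5)*(-3) = 10*(-3) = -30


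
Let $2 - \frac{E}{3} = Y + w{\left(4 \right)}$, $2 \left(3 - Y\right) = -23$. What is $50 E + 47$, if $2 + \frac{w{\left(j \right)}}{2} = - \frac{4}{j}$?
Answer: $-928$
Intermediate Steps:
$w{\left(j \right)} = -4 - \frac{8}{j}$ ($w{\left(j \right)} = -4 + 2 \left(- \frac{4}{j}\right) = -4 - \frac{8}{j}$)
$Y = \frac{29}{2}$ ($Y = 3 - - \frac{23}{2} = 3 + \frac{23}{2} = \frac{29}{2} \approx 14.5$)
$E = - \frac{39}{2}$ ($E = 6 - 3 \left(\frac{29}{2} - \left(4 + \frac{8}{4}\right)\right) = 6 - 3 \left(\frac{29}{2} - 6\right) = 6 - \frac{51}{2} = - \frac{39}{2} \approx -19.5$)
$50 E + 47 = 50 \left(- \frac{39}{2}\right) + 47 = -975 + 47 = -928$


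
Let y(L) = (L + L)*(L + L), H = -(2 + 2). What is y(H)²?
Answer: 4096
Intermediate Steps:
H = -4 (H = -1*4 = -4)
y(L) = 4*L² (y(L) = (2*L)*(2*L) = 4*L²)
y(H)² = (4*(-4)²)² = (4*16)² = 64² = 4096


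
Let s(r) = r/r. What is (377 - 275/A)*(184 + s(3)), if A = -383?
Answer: 26763210/383 ≈ 69878.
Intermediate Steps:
s(r) = 1
(377 - 275/A)*(184 + s(3)) = (377 - 275/(-383))*(184 + 1) = (377 - 275*(-1/383))*185 = (377 + 275/383)*185 = (144666/383)*185 = 26763210/383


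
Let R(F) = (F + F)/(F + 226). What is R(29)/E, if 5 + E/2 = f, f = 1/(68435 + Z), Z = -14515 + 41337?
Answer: -2762453/121452420 ≈ -0.022745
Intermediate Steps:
R(F) = 2*F/(226 + F) (R(F) = (2*F)/(226 + F) = 2*F/(226 + F))
Z = 26822
f = 1/95257 (f = 1/(68435 + 26822) = 1/95257 ≈ 1.0498e-5)
E = -952568/95257 (E = -10 + 2*(1/95257) = -10 + 2/95257 = -952568/95257 ≈ -10.000)
R(29)/E = (2*29/(226 + 29))/(-952568/95257) = (2*29/255)*(-95257/952568) = (2*29*(1/255))*(-95257/952568) = (58/255)*(-95257/952568) = -2762453/121452420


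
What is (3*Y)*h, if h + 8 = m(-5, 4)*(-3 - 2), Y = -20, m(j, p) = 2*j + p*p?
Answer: 2280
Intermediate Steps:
m(j, p) = p² + 2*j (m(j, p) = 2*j + p² = p² + 2*j)
h = -38 (h = -8 + (4² + 2*(-5))*(-3 - 2) = -8 + (16 - 10)*(-5) = -8 + 6*(-5) = -8 - 30 = -38)
(3*Y)*h = (3*(-20))*(-38) = -60*(-38) = 2280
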